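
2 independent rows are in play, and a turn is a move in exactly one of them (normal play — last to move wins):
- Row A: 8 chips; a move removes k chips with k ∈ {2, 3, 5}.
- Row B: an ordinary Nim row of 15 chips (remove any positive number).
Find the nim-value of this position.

15

Grundy values for row A (subtraction set {2, 3, 5}):
k:     0  1  2  3  4  5  6  7  8
g(k):  0  0  1  1  2  2  3  0  0
So g(8) = 0.
Row B is a plain Nim row of size 15, so its Grundy value is 15.
By the Sprague-Grundy theorem, the Grundy value of a sum of independent games is the XOR of the component values.
Combined value = 0 XOR 15 = 15.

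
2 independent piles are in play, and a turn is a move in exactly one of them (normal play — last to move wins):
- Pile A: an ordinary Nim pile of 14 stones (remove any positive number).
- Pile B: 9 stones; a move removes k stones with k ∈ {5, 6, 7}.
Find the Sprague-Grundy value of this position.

15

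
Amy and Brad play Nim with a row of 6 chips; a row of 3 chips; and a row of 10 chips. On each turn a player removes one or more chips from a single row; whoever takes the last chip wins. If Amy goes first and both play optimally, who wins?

Amy wins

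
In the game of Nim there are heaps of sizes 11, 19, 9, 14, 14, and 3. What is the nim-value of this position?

Compute the nim-sum pairwise:
11 ^ 19 = 24
24 ^ 9 = 17
17 ^ 14 = 31
31 ^ 14 = 17
17 ^ 3 = 18

18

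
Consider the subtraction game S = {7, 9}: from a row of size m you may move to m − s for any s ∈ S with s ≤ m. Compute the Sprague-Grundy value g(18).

0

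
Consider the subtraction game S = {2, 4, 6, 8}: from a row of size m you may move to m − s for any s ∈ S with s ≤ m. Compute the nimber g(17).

3

Compute g(0), g(1), … for moves {2, 4, 6, 8}:
k:     0  1  2  3  4  5  6  7  8  9 10 11 12 13 14 15 16 17
g(k):  0  0  1  1  2  2  3  3  4  4  0  0  1  1  2  2  3  3
So g(17) = 3.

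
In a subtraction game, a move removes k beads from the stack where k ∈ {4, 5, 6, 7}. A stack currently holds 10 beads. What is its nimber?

Build the Grundy sequence with g(k) = mex{g(k−s) : s ∈ {4, 5, 6, 7}, s ≤ k}:
g(0) = mex{} = 0
g(1) = mex{} = 0
g(2) = mex{} = 0
g(3) = mex{} = 0
g(4) = mex{0} = 1
g(5) = mex{0} = 1
g(6) = mex{0} = 1
g(7) = mex{0} = 1
g(8) = mex{0,1} = 2
g(9) = mex{0,1} = 2
g(10) = mex{0,1} = 2
So g(10) = 2.

2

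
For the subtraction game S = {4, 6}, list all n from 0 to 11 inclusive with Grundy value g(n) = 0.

0, 1, 2, 3, 10, 11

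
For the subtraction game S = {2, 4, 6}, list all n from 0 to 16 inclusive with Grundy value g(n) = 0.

0, 1, 8, 9, 16

Grundy values for subtraction set {2, 4, 6}:
k:     0  1  2  3  4  5  6  7  8  9 10 11 12 13 14 15 16
g(k):  0  0  1  1  2  2  3  3  0  0  1  1  2  2  3  3  0
The P-positions (g = 0) in 0..16 are 0, 1, 8, 9, 16.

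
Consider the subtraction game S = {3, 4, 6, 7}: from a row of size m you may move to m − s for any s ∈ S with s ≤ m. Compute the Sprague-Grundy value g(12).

0

Grundy values for subtraction set {3, 4, 6, 7}:
g(0) = mex{} = 0
g(1) = mex{} = 0
g(2) = mex{} = 0
g(3) = mex{0} = 1
g(4) = mex{0} = 1
g(5) = mex{0} = 1
g(6) = mex{0,1} = 2
g(7) = mex{0,1} = 2
g(8) = mex{0,1} = 2
g(9) = mex{0,1,2} = 3
g(10) = mex{1,2} = 0
g(11) = mex{1,2} = 0
g(12) = mex{1,2,3} = 0
So g(12) = 0.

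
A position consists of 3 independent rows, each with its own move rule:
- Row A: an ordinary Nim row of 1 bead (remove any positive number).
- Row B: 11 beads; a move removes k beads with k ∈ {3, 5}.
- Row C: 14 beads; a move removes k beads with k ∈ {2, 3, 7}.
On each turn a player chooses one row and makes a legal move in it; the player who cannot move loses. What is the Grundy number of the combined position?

2

Row A is a plain Nim row of size 1, so its Grundy value is 1.
Grundy values for row B (subtraction set {3, 5}):
g(0) = mex{} = 0
g(1) = mex{} = 0
g(2) = mex{} = 0
g(3) = mex{0} = 1
g(4) = mex{0} = 1
g(5) = mex{0} = 1
g(6) = mex{0,1} = 2
g(7) = mex{0,1} = 2
g(8) = mex{1} = 0
g(9) = mex{1,2} = 0
g(10) = mex{1,2} = 0
g(11) = mex{0,2} = 1
So g(11) = 1.
Build the Grundy sequence for row C with g(k) = mex{g(k−s) : s ∈ {2, 3, 7}, s ≤ k}:
g(0) = mex{} = 0
g(1) = mex{} = 0
g(2) = mex{0} = 1
g(3) = mex{0} = 1
g(4) = mex{0,1} = 2
g(5) = mex{1} = 0
g(6) = mex{1,2} = 0
g(7) = mex{0,2} = 1
g(8) = mex{0} = 1
g(9) = mex{0,1} = 2
g(10) = mex{1} = 0
g(11) = mex{1,2} = 0
g(12) = mex{0,2} = 1
g(13) = mex{0} = 1
g(14) = mex{0,1} = 2
So g(14) = 2.
The value of a disjunctive sum is the nim-sum of the parts.
Combined value = 1 ⊕ 1 ⊕ 2 = 2.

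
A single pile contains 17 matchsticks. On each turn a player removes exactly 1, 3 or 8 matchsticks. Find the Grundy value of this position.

Build the Grundy sequence with g(k) = mex{g(k−s) : s ∈ {1, 3, 8}, s ≤ k}:
k:     0  1  2  3  4  5  6  7  8  9 10 11 12 13 14 15 16 17
g(k):  0  1  0  1  0  1  0  1  2  3  2  0  1  0  1  0  1  0
So g(17) = 0.

0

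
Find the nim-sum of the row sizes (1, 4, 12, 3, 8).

Nim-sum: 1 ^ 4 ^ 12 ^ 3 ^ 8 = 2.

2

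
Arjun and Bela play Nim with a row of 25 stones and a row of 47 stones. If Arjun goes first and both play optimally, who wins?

Arjun wins

Nim-sum: 25 ⊕ 47 = 54.
The nim-sum is 54 ≠ 0, so this is an N-position: the player to move can win; Arjun has a winning move.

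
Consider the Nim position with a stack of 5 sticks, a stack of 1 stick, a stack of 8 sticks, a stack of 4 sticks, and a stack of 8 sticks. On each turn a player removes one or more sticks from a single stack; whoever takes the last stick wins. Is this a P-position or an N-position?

P-position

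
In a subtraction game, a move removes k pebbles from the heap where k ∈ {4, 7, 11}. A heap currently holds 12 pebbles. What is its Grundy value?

3

Build the Grundy sequence with g(k) = mex{g(k−s) : s ∈ {4, 7, 11}, s ≤ k}:
k:     0  1  2  3  4  5  6  7  8  9 10 11 12
g(k):  0  0  0  0  1  1  1  1  2  2  2  2  3
So g(12) = 3.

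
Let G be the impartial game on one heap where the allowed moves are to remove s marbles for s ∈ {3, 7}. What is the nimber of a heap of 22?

0

Grundy values for subtraction set {3, 7}:
k:     0  1  2  3  4  5  6  7  8  9 10 11 12 13 14 15 16 17 18 19 20 21 22
g(k):  0  0  0  1  1  1  0  2  2  1  0  0  0  1  1  1  0  2  2  1  0  0  0
So g(22) = 0.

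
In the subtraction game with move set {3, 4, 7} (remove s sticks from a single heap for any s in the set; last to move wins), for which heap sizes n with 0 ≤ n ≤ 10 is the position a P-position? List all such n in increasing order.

Build the Grundy sequence with g(k) = mex{g(k−s) : s ∈ {3, 4, 7}, s ≤ k}:
g(0) = mex{} = 0
g(1) = mex{} = 0
g(2) = mex{} = 0
g(3) = mex{0} = 1
g(4) = mex{0} = 1
g(5) = mex{0} = 1
g(6) = mex{0,1} = 2
g(7) = mex{0,1} = 2
g(8) = mex{0,1} = 2
g(9) = mex{0,1,2} = 3
g(10) = mex{1,2} = 0
The P-positions (g = 0) in 0..10 are 0, 1, 2, 10.

0, 1, 2, 10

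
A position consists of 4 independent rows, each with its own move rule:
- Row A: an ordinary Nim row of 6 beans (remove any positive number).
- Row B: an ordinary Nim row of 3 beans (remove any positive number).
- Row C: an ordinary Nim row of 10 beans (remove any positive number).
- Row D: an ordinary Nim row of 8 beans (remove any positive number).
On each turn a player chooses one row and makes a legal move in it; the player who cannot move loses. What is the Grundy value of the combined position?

7

Row A is a plain Nim row of size 6, so its Grundy value is 6.
Row B is a plain Nim row of size 3, so its Grundy value is 3.
Row C is a plain Nim row of size 10, so its Grundy value is 10.
Row D is a plain Nim row of size 8, so its Grundy value is 8.
By the Sprague-Grundy theorem, the Grundy value of a sum of independent games is the XOR of the component values.
Combined value = 6 ⊕ 3 ⊕ 10 ⊕ 8 = 7.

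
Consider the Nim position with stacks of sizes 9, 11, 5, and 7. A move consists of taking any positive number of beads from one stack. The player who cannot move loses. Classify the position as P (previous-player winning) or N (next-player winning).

Nim-sum: 9 ^ 11 ^ 5 ^ 7 = 0.
The nim-sum is 0, so this is a P-position: the player to move is in a losing position under optimal play.

P-position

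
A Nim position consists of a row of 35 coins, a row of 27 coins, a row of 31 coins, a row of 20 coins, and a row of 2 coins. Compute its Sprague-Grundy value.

Compute the nim-sum pairwise:
35 XOR 27 = 56
56 XOR 31 = 39
39 XOR 20 = 51
51 XOR 2 = 49

49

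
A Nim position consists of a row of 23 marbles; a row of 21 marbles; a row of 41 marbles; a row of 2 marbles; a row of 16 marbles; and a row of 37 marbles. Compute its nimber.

28

Compute the nim-sum pairwise:
23 ^ 21 = 2
2 ^ 41 = 43
43 ^ 2 = 41
41 ^ 16 = 57
57 ^ 37 = 28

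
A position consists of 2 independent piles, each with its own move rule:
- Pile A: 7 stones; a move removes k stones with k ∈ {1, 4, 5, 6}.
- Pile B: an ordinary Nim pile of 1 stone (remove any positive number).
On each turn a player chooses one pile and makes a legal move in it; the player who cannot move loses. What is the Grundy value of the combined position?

2

Grundy values for pile A (subtraction set {1, 4, 5, 6}):
g(0) = mex{} = 0
g(1) = mex{0} = 1
g(2) = mex{1} = 0
g(3) = mex{0} = 1
g(4) = mex{0,1} = 2
g(5) = mex{0,1,2} = 3
g(6) = mex{0,1,3} = 2
g(7) = mex{0,1,2} = 3
So g(7) = 3.
Pile B is a plain Nim pile of size 1, so its Grundy value is 1.
By the Sprague-Grundy theorem, the Grundy value of a sum of independent games is the XOR of the component values.
Combined value = 3 XOR 1 = 2.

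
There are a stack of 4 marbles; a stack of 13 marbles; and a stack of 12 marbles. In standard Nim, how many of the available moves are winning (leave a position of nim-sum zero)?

Compute the nim-sum pairwise:
4 XOR 13 = 9
9 XOR 12 = 5
The overall nim-sum is X = 5. A stack of size p has a winning move iff p XOR X < p (reduce it to p XOR X).
  4: 4 XOR 5 = 1 < 4 — winning move (to 1).
  13: 13 XOR 5 = 8 < 13 — winning move (to 8).
  12: 12 XOR 5 = 9 < 12 — winning move (to 9).
That gives 3 winning moves.

3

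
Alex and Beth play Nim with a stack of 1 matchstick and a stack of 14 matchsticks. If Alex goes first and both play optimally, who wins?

Compute the nim-sum pairwise:
1 ⊕ 14 = 15
The nim-sum is 15 ≠ 0, so this is an N-position: the player to move can win; Alex has a winning move.

Alex wins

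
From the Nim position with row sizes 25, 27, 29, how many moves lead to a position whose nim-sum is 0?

3

Compute the nim-sum pairwise:
25 ^ 27 = 2
2 ^ 29 = 31
The overall nim-sum is X = 31. A row of size p has a winning move iff p XOR X < p (reduce it to p XOR X).
  25: 25 XOR 31 = 6 < 25 — winning move (to 6).
  27: 27 XOR 31 = 4 < 27 — winning move (to 4).
  29: 29 XOR 31 = 2 < 29 — winning move (to 2).
That gives 3 winning moves.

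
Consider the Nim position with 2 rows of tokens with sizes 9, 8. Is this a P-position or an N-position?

N-position

Nim-sum: 9 ^ 8 = 1.
The nim-sum is 1 ≠ 0, so this is an N-position: the player to move can win.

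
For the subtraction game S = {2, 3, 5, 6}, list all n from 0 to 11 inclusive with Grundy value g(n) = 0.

Grundy values for subtraction set {2, 3, 5, 6}:
k:     0  1  2  3  4  5  6  7  8  9 10 11
g(k):  0  0  1  1  2  2  3  3  0  0  1  1
The P-positions (g = 0) in 0..11 are 0, 1, 8, 9.

0, 1, 8, 9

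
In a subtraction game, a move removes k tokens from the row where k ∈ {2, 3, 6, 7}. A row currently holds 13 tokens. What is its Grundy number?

2

Grundy values for subtraction set {2, 3, 6, 7}:
g(0) = mex{} = 0
g(1) = mex{} = 0
g(2) = mex{0} = 1
g(3) = mex{0} = 1
g(4) = mex{0,1} = 2
g(5) = mex{1} = 0
g(6) = mex{0,1,2} = 3
g(7) = mex{0,2} = 1
g(8) = mex{0,1,3} = 2
g(9) = mex{1,3} = 0
g(10) = mex{1,2} = 0
g(11) = mex{0,2} = 1
g(12) = mex{0,3} = 1
g(13) = mex{0,1,3} = 2
So g(13) = 2.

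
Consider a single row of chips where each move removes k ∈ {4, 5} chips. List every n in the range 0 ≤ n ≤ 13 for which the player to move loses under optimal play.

0, 1, 2, 3, 9, 10, 11, 12

Build the Grundy sequence with g(k) = mex{g(k−s) : s ∈ {4, 5}, s ≤ k}:
g(0) = mex{} = 0
g(1) = mex{} = 0
g(2) = mex{} = 0
g(3) = mex{} = 0
g(4) = mex{0} = 1
g(5) = mex{0} = 1
g(6) = mex{0} = 1
g(7) = mex{0} = 1
g(8) = mex{0,1} = 2
g(9) = mex{1} = 0
g(10) = mex{1} = 0
g(11) = mex{1} = 0
g(12) = mex{1,2} = 0
g(13) = mex{0,2} = 1
The P-positions (g = 0) in 0..13 are 0, 1, 2, 3, 9, 10, 11, 12.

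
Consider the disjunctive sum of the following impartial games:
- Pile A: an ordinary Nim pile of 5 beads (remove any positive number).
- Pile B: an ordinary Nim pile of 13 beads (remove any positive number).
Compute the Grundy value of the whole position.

8

Pile A is a plain Nim pile of size 5, so its Grundy value is 5.
Pile B is a plain Nim pile of size 13, so its Grundy value is 13.
The value of a disjunctive sum is the nim-sum of the parts.
Combined value = 5 ⊕ 13 = 8.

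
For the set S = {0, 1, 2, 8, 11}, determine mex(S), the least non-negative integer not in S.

3

The values 0, 1, 2 are all present; 3 is the first non-negative integer missing from the set.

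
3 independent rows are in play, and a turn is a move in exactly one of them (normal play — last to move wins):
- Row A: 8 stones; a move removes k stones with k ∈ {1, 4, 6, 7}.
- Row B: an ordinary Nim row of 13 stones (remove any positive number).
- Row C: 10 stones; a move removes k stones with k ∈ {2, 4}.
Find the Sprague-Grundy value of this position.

12

Build the Grundy sequence for row A with g(k) = mex{g(k−s) : s ∈ {1, 4, 6, 7}, s ≤ k}:
g(0) = mex{} = 0
g(1) = mex{0} = 1
g(2) = mex{1} = 0
g(3) = mex{0} = 1
g(4) = mex{0,1} = 2
g(5) = mex{1,2} = 0
g(6) = mex{0} = 1
g(7) = mex{0,1} = 2
g(8) = mex{0,1,2} = 3
So g(8) = 3.
Row B is a plain Nim row of size 13, so its Grundy value is 13.
For row C, compute g(0), g(1), … with moves {2, 4}:
g(0) = mex{} = 0
g(1) = mex{} = 0
g(2) = mex{0} = 1
g(3) = mex{0} = 1
g(4) = mex{0,1} = 2
g(5) = mex{0,1} = 2
g(6) = mex{1,2} = 0
g(7) = mex{1,2} = 0
g(8) = mex{0,2} = 1
g(9) = mex{0,2} = 1
g(10) = mex{0,1} = 2
So g(10) = 2.
The value of a disjunctive sum is the nim-sum of the parts.
Combined value = 3 ⊕ 13 ⊕ 2 = 12.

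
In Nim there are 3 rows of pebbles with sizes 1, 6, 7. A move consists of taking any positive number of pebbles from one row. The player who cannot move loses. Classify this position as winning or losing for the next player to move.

Write each in binary and XOR column by column:
  001  (1)
  110  (6)
  111  (7)
  ---
  000  (0)
The nim-sum is 0, so this is a P-position: the player to move is in a losing position under optimal play.

Losing position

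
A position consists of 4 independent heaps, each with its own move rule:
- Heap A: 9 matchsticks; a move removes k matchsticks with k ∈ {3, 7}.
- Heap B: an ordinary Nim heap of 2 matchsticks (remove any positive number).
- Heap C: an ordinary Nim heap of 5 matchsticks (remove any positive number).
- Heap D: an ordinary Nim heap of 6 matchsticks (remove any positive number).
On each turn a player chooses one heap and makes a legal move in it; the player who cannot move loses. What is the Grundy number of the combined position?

0

For heap A, compute g(0), g(1), … with moves {3, 7}:
g(0) = mex{} = 0
g(1) = mex{} = 0
g(2) = mex{} = 0
g(3) = mex{0} = 1
g(4) = mex{0} = 1
g(5) = mex{0} = 1
g(6) = mex{1} = 0
g(7) = mex{0,1} = 2
g(8) = mex{0,1} = 2
g(9) = mex{0} = 1
So g(9) = 1.
Heap B is a plain Nim heap of size 2, so its Grundy value is 2.
Heap C is a plain Nim heap of size 5, so its Grundy value is 5.
Heap D is a plain Nim heap of size 6, so its Grundy value is 6.
The value of a disjunctive sum is the nim-sum of the parts.
Combined value = 1 ⊕ 2 ⊕ 5 ⊕ 6 = 0.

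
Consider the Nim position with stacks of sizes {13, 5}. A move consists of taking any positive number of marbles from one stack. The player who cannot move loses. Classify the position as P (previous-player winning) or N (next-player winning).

N-position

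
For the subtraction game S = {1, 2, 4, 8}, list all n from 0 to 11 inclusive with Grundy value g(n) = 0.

Compute g(0), g(1), … for moves {1, 2, 4, 8}:
k:     0  1  2  3  4  5  6  7  8  9 10 11
g(k):  0  1  2  0  1  2  0  1  2  0  1  2
The P-positions (g = 0) in 0..11 are 0, 3, 6, 9.

0, 3, 6, 9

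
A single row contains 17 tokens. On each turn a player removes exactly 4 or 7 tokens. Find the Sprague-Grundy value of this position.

Compute g(0), g(1), … for moves {4, 7}:
k:     0  1  2  3  4  5  6  7  8  9 10 11 12 13 14 15 16 17
g(k):  0  0  0  0  1  1  1  1  2  2  2  0  0  0  0  1  1  1
So g(17) = 1.

1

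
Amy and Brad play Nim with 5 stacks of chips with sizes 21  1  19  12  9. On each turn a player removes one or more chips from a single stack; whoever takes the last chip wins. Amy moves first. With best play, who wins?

Compute the nim-sum pairwise:
21 ^ 1 = 20
20 ^ 19 = 7
7 ^ 12 = 11
11 ^ 9 = 2
The nim-sum is 2 ≠ 0, so this is an N-position: the player to move can win; Amy has a winning move.

Amy wins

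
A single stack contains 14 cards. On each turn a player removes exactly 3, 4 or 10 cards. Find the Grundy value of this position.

0

Grundy values for subtraction set {3, 4, 10}:
k:     0  1  2  3  4  5  6  7  8  9 10 11 12 13 14
g(k):  0  0  0  1  1  1  2  0  0  0  1  1  1  2  0
So g(14) = 0.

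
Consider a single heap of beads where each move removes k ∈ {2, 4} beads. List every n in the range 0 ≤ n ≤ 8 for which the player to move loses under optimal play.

Build the Grundy sequence with g(k) = mex{g(k−s) : s ∈ {2, 4}, s ≤ k}:
k:     0  1  2  3  4  5  6  7  8
g(k):  0  0  1  1  2  2  0  0  1
The P-positions (g = 0) in 0..8 are 0, 1, 6, 7.

0, 1, 6, 7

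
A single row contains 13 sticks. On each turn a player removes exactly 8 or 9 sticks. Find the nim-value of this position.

1

Grundy values for subtraction set {8, 9}:
k:     0  1  2  3  4  5  6  7  8  9 10 11 12 13
g(k):  0  0  0  0  0  0  0  0  1  1  1  1  1  1
So g(13) = 1.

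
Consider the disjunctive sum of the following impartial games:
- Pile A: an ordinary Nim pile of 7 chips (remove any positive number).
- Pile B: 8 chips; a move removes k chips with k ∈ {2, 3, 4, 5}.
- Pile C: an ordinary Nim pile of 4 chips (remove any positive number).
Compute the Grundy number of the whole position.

3

Pile A is a plain Nim pile of size 7, so its Grundy value is 7.
Build the Grundy sequence for pile B with g(k) = mex{g(k−s) : s ∈ {2, 3, 4, 5}, s ≤ k}:
k:     0  1  2  3  4  5  6  7  8
g(k):  0  0  1  1  2  2  3  0  0
So g(8) = 0.
Pile C is a plain Nim pile of size 4, so its Grundy value is 4.
By the Sprague-Grundy theorem, the Grundy value of a sum of independent games is the XOR of the component values.
Combined value = 7 XOR 0 XOR 4 = 3.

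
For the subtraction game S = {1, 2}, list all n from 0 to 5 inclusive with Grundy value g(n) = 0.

Grundy values for subtraction set {1, 2}:
g(0) = mex{} = 0
g(1) = mex{0} = 1
g(2) = mex{0,1} = 2
g(3) = mex{1,2} = 0
g(4) = mex{0,2} = 1
g(5) = mex{0,1} = 2
The P-positions (g = 0) in 0..5 are 0, 3.

0, 3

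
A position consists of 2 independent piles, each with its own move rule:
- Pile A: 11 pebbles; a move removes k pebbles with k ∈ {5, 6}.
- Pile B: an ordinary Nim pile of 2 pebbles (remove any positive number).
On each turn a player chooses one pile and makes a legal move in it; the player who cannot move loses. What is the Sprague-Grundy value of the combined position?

2

For pile A, compute g(0), g(1), … with moves {5, 6}:
k:     0  1  2  3  4  5  6  7  8  9 10 11
g(k):  0  0  0  0  0  1  1  1  1  1  2  0
So g(11) = 0.
Pile B is a plain Nim pile of size 2, so its Grundy value is 2.
The value of a disjunctive sum is the nim-sum of the parts.
Combined value = 0 XOR 2 = 2.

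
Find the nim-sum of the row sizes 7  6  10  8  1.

Nim-sum: 7 ^ 6 ^ 10 ^ 8 ^ 1 = 2.

2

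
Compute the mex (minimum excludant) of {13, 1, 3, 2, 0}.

4

The values 0, 1, 2, 3 are all present; 4 is the first non-negative integer missing from the set.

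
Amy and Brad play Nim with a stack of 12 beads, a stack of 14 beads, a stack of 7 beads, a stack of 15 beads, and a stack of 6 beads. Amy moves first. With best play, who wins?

In binary:
  1100  (12)
  1110  (14)
  0111  (7)
  1111  (15)
  0110  (6)
  ----
  1100  (12)
The nim-sum is 12 ≠ 0, so this is an N-position: the player to move can win; Amy has a winning move.

Amy wins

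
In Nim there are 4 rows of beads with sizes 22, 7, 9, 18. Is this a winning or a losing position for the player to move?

Compute the nim-sum pairwise:
22 XOR 7 = 17
17 XOR 9 = 24
24 XOR 18 = 10
The nim-sum is 10 ≠ 0, so this is an N-position: the player to move can win.

Winning position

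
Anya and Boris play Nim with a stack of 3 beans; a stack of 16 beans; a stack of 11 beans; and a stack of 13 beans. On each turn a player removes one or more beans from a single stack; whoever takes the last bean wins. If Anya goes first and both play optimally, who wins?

Compute the nim-sum pairwise:
3 ^ 16 = 19
19 ^ 11 = 24
24 ^ 13 = 21
The nim-sum is 21 ≠ 0, so this is an N-position: the player to move can win; Anya has a winning move.

Anya wins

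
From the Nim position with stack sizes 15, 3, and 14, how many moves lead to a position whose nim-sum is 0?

3

Compute the nim-sum pairwise:
15 ⊕ 3 = 12
12 ⊕ 14 = 2
The overall nim-sum is X = 2. A stack of size p has a winning move iff p XOR X < p (reduce it to p XOR X).
  15: 15 XOR 2 = 13 < 15 — winning move (to 13).
  3: 3 XOR 2 = 1 < 3 — winning move (to 1).
  14: 14 XOR 2 = 12 < 14 — winning move (to 12).
That gives 3 winning moves.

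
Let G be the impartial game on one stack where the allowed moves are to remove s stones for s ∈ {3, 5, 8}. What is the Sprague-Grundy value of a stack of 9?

Build the Grundy sequence with g(k) = mex{g(k−s) : s ∈ {3, 5, 8}, s ≤ k}:
k:     0  1  2  3  4  5  6  7  8  9
g(k):  0  0  0  1  1  1  2  2  2  3
So g(9) = 3.

3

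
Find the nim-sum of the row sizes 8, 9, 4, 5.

Nim-sum: 8 ⊕ 9 ⊕ 4 ⊕ 5 = 0.

0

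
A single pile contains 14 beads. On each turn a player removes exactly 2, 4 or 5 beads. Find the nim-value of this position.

0

Grundy values for subtraction set {2, 4, 5}:
k:     0  1  2  3  4  5  6  7  8  9 10 11 12 13 14
g(k):  0  0  1  1  2  2  3  0  0  1  1  2  2  3  0
So g(14) = 0.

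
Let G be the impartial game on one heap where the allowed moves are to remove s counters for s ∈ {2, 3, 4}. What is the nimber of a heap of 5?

Build the Grundy sequence with g(k) = mex{g(k−s) : s ∈ {2, 3, 4}, s ≤ k}:
g(0) = mex{} = 0
g(1) = mex{} = 0
g(2) = mex{0} = 1
g(3) = mex{0} = 1
g(4) = mex{0,1} = 2
g(5) = mex{0,1} = 2
So g(5) = 2.

2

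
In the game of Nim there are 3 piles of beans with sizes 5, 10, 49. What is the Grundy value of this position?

Bitwise XOR of the heap sizes:
  000101  (5)
  001010  (10)
  110001  (49)
  ------
  111110  (62)

62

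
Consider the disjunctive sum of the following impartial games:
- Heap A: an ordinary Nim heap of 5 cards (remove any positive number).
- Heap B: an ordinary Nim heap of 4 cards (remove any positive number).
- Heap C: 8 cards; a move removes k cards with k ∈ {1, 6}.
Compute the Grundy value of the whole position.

Heap A is a plain Nim heap of size 5, so its Grundy value is 5.
Heap B is a plain Nim heap of size 4, so its Grundy value is 4.
Grundy values for heap C (subtraction set {1, 6}):
k:     0  1  2  3  4  5  6  7  8
g(k):  0  1  0  1  0  1  2  0  1
So g(8) = 1.
By the Sprague-Grundy theorem, the Grundy value of a sum of independent games is the XOR of the component values.
Combined value = 5 ⊕ 4 ⊕ 1 = 0.

0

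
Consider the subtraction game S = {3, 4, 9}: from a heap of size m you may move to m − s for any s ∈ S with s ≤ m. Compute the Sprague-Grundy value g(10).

1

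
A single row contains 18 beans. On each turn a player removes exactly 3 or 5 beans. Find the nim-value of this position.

Build the Grundy sequence with g(k) = mex{g(k−s) : s ∈ {3, 5}, s ≤ k}:
k:     0  1  2  3  4  5  6  7  8  9 10 11 12 13 14 15 16 17 18
g(k):  0  0  0  1  1  1  2  2  0  0  0  1  1  1  2  2  0  0  0
So g(18) = 0.

0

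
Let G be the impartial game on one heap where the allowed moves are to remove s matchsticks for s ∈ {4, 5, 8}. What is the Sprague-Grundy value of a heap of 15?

Build the Grundy sequence with g(k) = mex{g(k−s) : s ∈ {4, 5, 8}, s ≤ k}:
k:     0  1  2  3  4  5  6  7  8  9 10 11 12 13 14 15
g(k):  0  0  0  0  1  1  1  1  2  2  2  2  0  0  0  0
So g(15) = 0.

0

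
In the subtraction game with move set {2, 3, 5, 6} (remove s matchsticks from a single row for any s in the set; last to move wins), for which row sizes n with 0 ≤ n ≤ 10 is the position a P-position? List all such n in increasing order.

0, 1, 8, 9

Grundy values for subtraction set {2, 3, 5, 6}:
g(0) = mex{} = 0
g(1) = mex{} = 0
g(2) = mex{0} = 1
g(3) = mex{0} = 1
g(4) = mex{0,1} = 2
g(5) = mex{0,1} = 2
g(6) = mex{0,1,2} = 3
g(7) = mex{0,1,2} = 3
g(8) = mex{1,2,3} = 0
g(9) = mex{1,2,3} = 0
g(10) = mex{0,2,3} = 1
The P-positions (g = 0) in 0..10 are 0, 1, 8, 9.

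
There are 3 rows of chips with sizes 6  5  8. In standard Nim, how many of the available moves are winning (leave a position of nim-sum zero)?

1

Nim-sum: 6 XOR 5 XOR 8 = 11.
The overall nim-sum is X = 11. A row of size p has a winning move iff p XOR X < p (reduce it to p XOR X).
  6: 6 XOR 11 = 13 ≥ 6 — no move.
  5: 5 XOR 11 = 14 ≥ 5 — no move.
  8: 8 XOR 11 = 3 < 8 — winning move (to 3).
That gives 1 winning move.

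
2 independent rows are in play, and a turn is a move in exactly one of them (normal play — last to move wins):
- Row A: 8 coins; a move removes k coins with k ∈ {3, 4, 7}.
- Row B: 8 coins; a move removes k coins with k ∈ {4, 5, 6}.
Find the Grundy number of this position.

For row A, compute g(0), g(1), … with moves {3, 4, 7}:
k:     0  1  2  3  4  5  6  7  8
g(k):  0  0  0  1  1  1  2  2  2
So g(8) = 2.
Build the Grundy sequence for row B with g(k) = mex{g(k−s) : s ∈ {4, 5, 6}, s ≤ k}:
k:     0  1  2  3  4  5  6  7  8
g(k):  0  0  0  0  1  1  1  1  2
So g(8) = 2.
The value of a disjunctive sum is the nim-sum of the parts.
Combined value = 2 ⊕ 2 = 0.

0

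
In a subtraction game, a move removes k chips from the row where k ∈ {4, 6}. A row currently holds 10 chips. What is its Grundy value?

0

Compute g(0), g(1), … for moves {4, 6}:
k:     0  1  2  3  4  5  6  7  8  9 10
g(k):  0  0  0  0  1  1  1  1  2  2  0
So g(10) = 0.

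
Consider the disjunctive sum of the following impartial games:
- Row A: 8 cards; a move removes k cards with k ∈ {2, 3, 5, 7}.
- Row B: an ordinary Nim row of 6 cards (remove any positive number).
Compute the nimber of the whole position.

Build the Grundy sequence for row A with g(k) = mex{g(k−s) : s ∈ {2, 3, 5, 7}, s ≤ k}:
g(0) = mex{} = 0
g(1) = mex{} = 0
g(2) = mex{0} = 1
g(3) = mex{0} = 1
g(4) = mex{0,1} = 2
g(5) = mex{0,1} = 2
g(6) = mex{0,1,2} = 3
g(7) = mex{0,1,2} = 3
g(8) = mex{0,1,2,3} = 4
So g(8) = 4.
Row B is a plain Nim row of size 6, so its Grundy value is 6.
The value of a disjunctive sum is the nim-sum of the parts.
Combined value = 4 XOR 6 = 2.

2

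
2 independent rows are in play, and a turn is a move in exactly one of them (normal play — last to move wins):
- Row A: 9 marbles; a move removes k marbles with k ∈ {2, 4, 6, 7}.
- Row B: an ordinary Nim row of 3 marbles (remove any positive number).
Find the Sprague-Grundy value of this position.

3

For row A, compute g(0), g(1), … with moves {2, 4, 6, 7}:
g(0) = mex{} = 0
g(1) = mex{} = 0
g(2) = mex{0} = 1
g(3) = mex{0} = 1
g(4) = mex{0,1} = 2
g(5) = mex{0,1} = 2
g(6) = mex{0,1,2} = 3
g(7) = mex{0,1,2} = 3
g(8) = mex{0,1,2,3} = 4
g(9) = mex{1,2,3} = 0
So g(9) = 0.
Row B is a plain Nim row of size 3, so its Grundy value is 3.
By the Sprague-Grundy theorem, the Grundy value of a sum of independent games is the XOR of the component values.
Combined value = 0 XOR 3 = 3.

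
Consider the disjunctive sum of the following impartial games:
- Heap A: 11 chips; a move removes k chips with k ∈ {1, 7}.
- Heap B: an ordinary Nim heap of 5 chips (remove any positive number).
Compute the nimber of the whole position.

4

Build the Grundy sequence for heap A with g(k) = mex{g(k−s) : s ∈ {1, 7}, s ≤ k}:
g(0) = mex{} = 0
g(1) = mex{0} = 1
g(2) = mex{1} = 0
g(3) = mex{0} = 1
g(4) = mex{1} = 0
g(5) = mex{0} = 1
g(6) = mex{1} = 0
g(7) = mex{0} = 1
g(8) = mex{1} = 0
g(9) = mex{0} = 1
g(10) = mex{1} = 0
g(11) = mex{0} = 1
So g(11) = 1.
Heap B is a plain Nim heap of size 5, so its Grundy value is 5.
The value of a disjunctive sum is the nim-sum of the parts.
Combined value = 1 ⊕ 5 = 4.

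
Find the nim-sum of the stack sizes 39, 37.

2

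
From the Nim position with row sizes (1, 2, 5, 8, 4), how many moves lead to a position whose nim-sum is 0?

Compute the nim-sum pairwise:
1 XOR 2 = 3
3 XOR 5 = 6
6 XOR 8 = 14
14 XOR 4 = 10
The overall nim-sum is X = 10. A row of size p has a winning move iff p XOR X < p (reduce it to p XOR X).
  1: 1 XOR 10 = 11 ≥ 1 — no move.
  2: 2 XOR 10 = 8 ≥ 2 — no move.
  5: 5 XOR 10 = 15 ≥ 5 — no move.
  8: 8 XOR 10 = 2 < 8 — winning move (to 2).
  4: 4 XOR 10 = 14 ≥ 4 — no move.
That gives 1 winning move.

1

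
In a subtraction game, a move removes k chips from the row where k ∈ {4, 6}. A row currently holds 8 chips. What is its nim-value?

2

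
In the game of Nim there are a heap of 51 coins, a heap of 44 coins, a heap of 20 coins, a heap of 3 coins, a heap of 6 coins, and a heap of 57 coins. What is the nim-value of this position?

55

Nim-sum: 51 ^ 44 ^ 20 ^ 3 ^ 6 ^ 57 = 55.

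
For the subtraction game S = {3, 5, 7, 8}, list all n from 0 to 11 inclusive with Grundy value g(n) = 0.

Build the Grundy sequence with g(k) = mex{g(k−s) : s ∈ {3, 5, 7, 8}, s ≤ k}:
g(0) = mex{} = 0
g(1) = mex{} = 0
g(2) = mex{} = 0
g(3) = mex{0} = 1
g(4) = mex{0} = 1
g(5) = mex{0} = 1
g(6) = mex{0,1} = 2
g(7) = mex{0,1} = 2
g(8) = mex{0,1} = 2
g(9) = mex{0,1,2} = 3
g(10) = mex{0,1,2} = 3
g(11) = mex{1,2} = 0
The P-positions (g = 0) in 0..11 are 0, 1, 2, 11.

0, 1, 2, 11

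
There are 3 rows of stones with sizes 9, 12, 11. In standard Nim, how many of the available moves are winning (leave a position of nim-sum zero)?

Nim-sum: 9 ^ 12 ^ 11 = 14.
The overall nim-sum is X = 14. A row of size p has a winning move iff p XOR X < p (reduce it to p XOR X).
  9: 9 XOR 14 = 7 < 9 — winning move (to 7).
  12: 12 XOR 14 = 2 < 12 — winning move (to 2).
  11: 11 XOR 14 = 5 < 11 — winning move (to 5).
That gives 3 winning moves.

3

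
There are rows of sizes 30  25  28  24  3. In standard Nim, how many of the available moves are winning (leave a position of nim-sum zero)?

0

In binary:
  11110  (30)
  11001  (25)
  11100  (28)
  11000  (24)
  00011  (3)
  -----
  00000  (0)
The nim-sum is already 0, so every move leaves a nonzero nim-sum — there are no winning moves.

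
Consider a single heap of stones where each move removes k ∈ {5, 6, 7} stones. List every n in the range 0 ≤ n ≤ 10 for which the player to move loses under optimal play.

0, 1, 2, 3, 4

Build the Grundy sequence with g(k) = mex{g(k−s) : s ∈ {5, 6, 7}, s ≤ k}:
g(0) = mex{} = 0
g(1) = mex{} = 0
g(2) = mex{} = 0
g(3) = mex{} = 0
g(4) = mex{} = 0
g(5) = mex{0} = 1
g(6) = mex{0} = 1
g(7) = mex{0} = 1
g(8) = mex{0} = 1
g(9) = mex{0} = 1
g(10) = mex{0,1} = 2
The P-positions (g = 0) in 0..10 are 0, 1, 2, 3, 4.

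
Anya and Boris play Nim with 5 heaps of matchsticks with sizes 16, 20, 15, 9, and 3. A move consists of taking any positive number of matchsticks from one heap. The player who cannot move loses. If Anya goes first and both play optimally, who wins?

Compute the nim-sum pairwise:
16 ⊕ 20 = 4
4 ⊕ 15 = 11
11 ⊕ 9 = 2
2 ⊕ 3 = 1
The nim-sum is 1 ≠ 0, so this is an N-position: the player to move can win; Anya has a winning move.

Anya wins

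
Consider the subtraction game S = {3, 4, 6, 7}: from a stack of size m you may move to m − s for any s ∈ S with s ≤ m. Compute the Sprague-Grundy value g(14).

Compute g(0), g(1), … for moves {3, 4, 6, 7}:
k:     0  1  2  3  4  5  6  7  8  9 10 11 12 13 14
g(k):  0  0  0  1  1  1  2  2  2  3  0  0  0  1  1
So g(14) = 1.

1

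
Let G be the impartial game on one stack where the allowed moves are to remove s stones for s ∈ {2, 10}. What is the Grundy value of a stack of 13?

Grundy values for subtraction set {2, 10}:
k:     0  1  2  3  4  5  6  7  8  9 10 11 12 13
g(k):  0  0  1  1  0  0  1  1  0  0  1  1  0  0
So g(13) = 0.

0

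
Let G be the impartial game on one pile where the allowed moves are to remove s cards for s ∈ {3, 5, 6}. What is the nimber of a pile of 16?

Build the Grundy sequence with g(k) = mex{g(k−s) : s ∈ {3, 5, 6}, s ≤ k}:
k:     0  1  2  3  4  5  6  7  8  9 10 11 12 13 14 15 16
g(k):  0  0  0  1  1  1  2  2  2  0  0  0  1  1  1  2  2
So g(16) = 2.

2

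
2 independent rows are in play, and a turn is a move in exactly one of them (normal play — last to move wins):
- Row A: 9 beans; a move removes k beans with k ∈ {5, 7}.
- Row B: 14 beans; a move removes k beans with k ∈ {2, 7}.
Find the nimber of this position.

1

Build the Grundy sequence for row A with g(k) = mex{g(k−s) : s ∈ {5, 7}, s ≤ k}:
k:     0  1  2  3  4  5  6  7  8  9
g(k):  0  0  0  0  0  1  1  1  1  1
So g(9) = 1.
For row B, compute g(0), g(1), … with moves {2, 7}:
g(0) = mex{} = 0
g(1) = mex{} = 0
g(2) = mex{0} = 1
g(3) = mex{0} = 1
g(4) = mex{1} = 0
g(5) = mex{1} = 0
g(6) = mex{0} = 1
g(7) = mex{0} = 1
g(8) = mex{0,1} = 2
g(9) = mex{1} = 0
g(10) = mex{1,2} = 0
g(11) = mex{0} = 1
g(12) = mex{0} = 1
g(13) = mex{1} = 0
g(14) = mex{1} = 0
So g(14) = 0.
By the Sprague-Grundy theorem, the Grundy value of a sum of independent games is the XOR of the component values.
Combined value = 1 ⊕ 0 = 1.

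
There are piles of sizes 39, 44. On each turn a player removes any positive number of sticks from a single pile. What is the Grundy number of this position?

11

Nim-sum: 39 ⊕ 44 = 11.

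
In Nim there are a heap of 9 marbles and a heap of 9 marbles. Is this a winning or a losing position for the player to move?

Bitwise XOR of the heap sizes:
  1001  (9)
  1001  (9)
  ----
  0000  (0)
The nim-sum is 0, so this is a P-position: the player to move is in a losing position under optimal play.

Losing position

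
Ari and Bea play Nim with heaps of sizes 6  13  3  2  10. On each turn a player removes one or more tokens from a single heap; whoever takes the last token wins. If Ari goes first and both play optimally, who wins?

Compute the nim-sum pairwise:
6 ^ 13 = 11
11 ^ 3 = 8
8 ^ 2 = 10
10 ^ 10 = 0
The nim-sum is 0, so this is a P-position: the player to move is in a losing position under optimal play; Ari is about to move from it and so loses — Bea wins.

Bea wins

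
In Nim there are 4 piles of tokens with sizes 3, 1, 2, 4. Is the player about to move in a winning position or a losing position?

Winning position

In binary:
  011  (3)
  001  (1)
  010  (2)
  100  (4)
  ---
  100  (4)
The nim-sum is 4 ≠ 0, so this is an N-position: the player to move can win.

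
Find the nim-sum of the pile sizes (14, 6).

Nim-sum: 14 ⊕ 6 = 8.

8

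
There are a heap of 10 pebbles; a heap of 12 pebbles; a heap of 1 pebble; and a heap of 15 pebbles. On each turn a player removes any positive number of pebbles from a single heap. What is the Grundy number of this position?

8

Compute the nim-sum pairwise:
10 ⊕ 12 = 6
6 ⊕ 1 = 7
7 ⊕ 15 = 8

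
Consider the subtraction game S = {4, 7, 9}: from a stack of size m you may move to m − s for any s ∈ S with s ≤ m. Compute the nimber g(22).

2

Grundy values for subtraction set {4, 7, 9}:
k:     0  1  2  3  4  5  6  7  8  9 10 11 12 13 14 15 16 17 18 19 20 21 22
g(k):  0  0  0  0  1  1  1  1  2  2  2  2  3  0  0  0  0  1  1  1  1  2  2
So g(22) = 2.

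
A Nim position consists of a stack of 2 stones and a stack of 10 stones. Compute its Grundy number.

Compute the nim-sum pairwise:
2 ^ 10 = 8

8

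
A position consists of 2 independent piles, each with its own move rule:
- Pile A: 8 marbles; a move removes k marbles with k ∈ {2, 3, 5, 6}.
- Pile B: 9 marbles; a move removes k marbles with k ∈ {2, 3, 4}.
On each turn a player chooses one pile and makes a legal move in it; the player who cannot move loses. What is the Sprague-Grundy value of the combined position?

1

Build the Grundy sequence for pile A with g(k) = mex{g(k−s) : s ∈ {2, 3, 5, 6}, s ≤ k}:
g(0) = mex{} = 0
g(1) = mex{} = 0
g(2) = mex{0} = 1
g(3) = mex{0} = 1
g(4) = mex{0,1} = 2
g(5) = mex{0,1} = 2
g(6) = mex{0,1,2} = 3
g(7) = mex{0,1,2} = 3
g(8) = mex{1,2,3} = 0
So g(8) = 0.
Build the Grundy sequence for pile B with g(k) = mex{g(k−s) : s ∈ {2, 3, 4}, s ≤ k}:
g(0) = mex{} = 0
g(1) = mex{} = 0
g(2) = mex{0} = 1
g(3) = mex{0} = 1
g(4) = mex{0,1} = 2
g(5) = mex{0,1} = 2
g(6) = mex{1,2} = 0
g(7) = mex{1,2} = 0
g(8) = mex{0,2} = 1
g(9) = mex{0,2} = 1
So g(9) = 1.
The value of a disjunctive sum is the nim-sum of the parts.
Combined value = 0 XOR 1 = 1.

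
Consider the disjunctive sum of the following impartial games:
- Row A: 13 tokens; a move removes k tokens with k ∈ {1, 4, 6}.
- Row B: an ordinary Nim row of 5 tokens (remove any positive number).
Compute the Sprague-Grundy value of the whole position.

4

Build the Grundy sequence for row A with g(k) = mex{g(k−s) : s ∈ {1, 4, 6}, s ≤ k}:
k:     0  1  2  3  4  5  6  7  8  9 10 11 12 13
g(k):  0  1  0  1  2  0  1  0  1  2  0  1  0  1
So g(13) = 1.
Row B is a plain Nim row of size 5, so its Grundy value is 5.
By the Sprague-Grundy theorem, the Grundy value of a sum of independent games is the XOR of the component values.
Combined value = 1 ⊕ 5 = 4.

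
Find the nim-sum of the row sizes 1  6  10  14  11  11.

3

Bitwise XOR of the heap sizes:
  0001  (1)
  0110  (6)
  1010  (10)
  1110  (14)
  1011  (11)
  1011  (11)
  ----
  0011  (3)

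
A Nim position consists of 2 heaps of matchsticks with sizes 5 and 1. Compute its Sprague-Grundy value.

Compute the nim-sum pairwise:
5 ^ 1 = 4

4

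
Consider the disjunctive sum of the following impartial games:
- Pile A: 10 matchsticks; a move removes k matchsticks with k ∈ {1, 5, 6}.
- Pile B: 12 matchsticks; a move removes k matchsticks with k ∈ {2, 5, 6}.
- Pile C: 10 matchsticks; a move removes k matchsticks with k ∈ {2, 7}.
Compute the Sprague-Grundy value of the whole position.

2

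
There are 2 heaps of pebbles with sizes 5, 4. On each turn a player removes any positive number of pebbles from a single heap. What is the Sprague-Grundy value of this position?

Compute the nim-sum pairwise:
5 ⊕ 4 = 1

1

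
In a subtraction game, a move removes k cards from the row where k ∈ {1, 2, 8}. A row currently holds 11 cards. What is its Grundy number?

2

Compute g(0), g(1), … for moves {1, 2, 8}:
g(0) = mex{} = 0
g(1) = mex{0} = 1
g(2) = mex{0,1} = 2
g(3) = mex{1,2} = 0
g(4) = mex{0,2} = 1
g(5) = mex{0,1} = 2
g(6) = mex{1,2} = 0
g(7) = mex{0,2} = 1
g(8) = mex{0,1} = 2
g(9) = mex{1,2} = 0
g(10) = mex{0,2} = 1
g(11) = mex{0,1} = 2
So g(11) = 2.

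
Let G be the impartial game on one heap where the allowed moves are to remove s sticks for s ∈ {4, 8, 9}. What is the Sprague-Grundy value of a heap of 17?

1

Grundy values for subtraction set {4, 8, 9}:
k:     0  1  2  3  4  5  6  7  8  9 10 11 12 13 14 15 16 17
g(k):  0  0  0  0  1  1  1  1  2  2  2  2  3  0  0  0  0  1
So g(17) = 1.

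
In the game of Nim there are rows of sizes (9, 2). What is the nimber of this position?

Nim-sum: 9 ^ 2 = 11.

11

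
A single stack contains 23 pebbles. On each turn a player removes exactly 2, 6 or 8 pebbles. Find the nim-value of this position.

2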